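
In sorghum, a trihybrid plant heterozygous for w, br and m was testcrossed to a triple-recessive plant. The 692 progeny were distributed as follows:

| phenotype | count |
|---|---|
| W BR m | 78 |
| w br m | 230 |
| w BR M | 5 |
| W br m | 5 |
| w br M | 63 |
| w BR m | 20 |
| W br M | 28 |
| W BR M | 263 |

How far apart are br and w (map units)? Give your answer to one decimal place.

8.4 map units

The two most frequent reciprocal classes, w br m and W BR M, are the parental types, so the F1 was w br m / W BR M.
The two rarest classes, W br m and w BR M, are the double crossovers. Comparing them with the parentals, only the w allele has switched, so w is the middle locus and the order is br – w – m.
Crossovers in the br–w interval produce the single-crossover classes w BR m and W br M (20 + 28 = 48) plus the double crossovers (10).
RF(br–w) = (48 + 10) / 692 = 58/692 = 0.0838 → 8.4 map units.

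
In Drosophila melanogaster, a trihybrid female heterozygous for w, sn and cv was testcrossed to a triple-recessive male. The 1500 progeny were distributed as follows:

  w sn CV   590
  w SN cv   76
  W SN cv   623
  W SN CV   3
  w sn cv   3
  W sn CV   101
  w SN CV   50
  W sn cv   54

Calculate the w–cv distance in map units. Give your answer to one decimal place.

The two most frequent reciprocal classes, w sn CV and W SN cv, are the parental types, so the F1 was w sn CV / W SN cv.
The two rarest classes, w sn cv and W SN CV, are the double crossovers. Comparing them with the parentals, only the cv allele has switched, so cv is the middle locus and the order is w – cv – sn.
Crossovers in the w–cv interval produce the single-crossover classes W sn CV and w SN cv (101 + 76 = 177) plus the double crossovers (6).
RF(w–cv) = (177 + 6) / 1500 = 183/1500 = 0.1220 → 12.2 map units.

12.2 map units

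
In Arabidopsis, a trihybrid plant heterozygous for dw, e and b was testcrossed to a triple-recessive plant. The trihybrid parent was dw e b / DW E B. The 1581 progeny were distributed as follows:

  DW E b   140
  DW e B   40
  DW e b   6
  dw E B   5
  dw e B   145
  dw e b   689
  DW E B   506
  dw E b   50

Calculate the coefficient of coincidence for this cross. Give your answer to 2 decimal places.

The two rarest classes, DW e b and dw E B, are the double crossovers. Comparing them with the parentals, only the dw allele has switched, so dw is the middle locus and the order is b – dw – e.
b–dw: (285 + 11)/1581 = 0.1872; dw–e: (90 + 11)/1581 = 0.0639.
Expected DCO frequency = 0.1872 × 0.0639 ≈ 0.01196; observed = 11/1581 ≈ 0.00696.
Coefficient of coincidence = 0.00696/0.01196 ≈ 0.58.

0.58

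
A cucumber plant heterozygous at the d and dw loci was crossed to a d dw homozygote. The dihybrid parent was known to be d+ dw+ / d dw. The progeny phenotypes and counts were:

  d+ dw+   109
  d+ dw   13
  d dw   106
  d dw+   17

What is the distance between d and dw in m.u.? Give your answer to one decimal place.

The recombinant classes are d+ dw and d dw+: 13 + 17 = 30.
Recombination frequency = 30/245 = 0.1224 ≈ 12.2%, i.e. 12.2 m.u.

12.2 m.u.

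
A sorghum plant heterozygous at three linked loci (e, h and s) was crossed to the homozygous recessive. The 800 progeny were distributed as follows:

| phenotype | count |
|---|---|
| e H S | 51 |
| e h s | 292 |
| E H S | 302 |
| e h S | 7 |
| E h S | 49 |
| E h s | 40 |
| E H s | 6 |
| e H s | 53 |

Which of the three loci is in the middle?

The two most frequent reciprocal classes, E H S and e h s, are the parental types, so the F1 was E H S / e h s.
The two rarest classes, E H s and e h S, are the double crossovers. Comparing them with the parentals, only the s allele has switched, so s is the middle locus and the order is h – s – e.

s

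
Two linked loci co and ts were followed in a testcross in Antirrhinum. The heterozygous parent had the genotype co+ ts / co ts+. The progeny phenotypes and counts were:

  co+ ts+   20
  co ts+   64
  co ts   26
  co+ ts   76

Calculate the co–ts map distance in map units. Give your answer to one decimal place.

The recombinant classes are co+ ts+ and co ts: 20 + 26 = 46.
Recombination frequency = 46/186 = 0.2473 ≈ 24.7%, i.e. 24.7 map units.

24.7 map units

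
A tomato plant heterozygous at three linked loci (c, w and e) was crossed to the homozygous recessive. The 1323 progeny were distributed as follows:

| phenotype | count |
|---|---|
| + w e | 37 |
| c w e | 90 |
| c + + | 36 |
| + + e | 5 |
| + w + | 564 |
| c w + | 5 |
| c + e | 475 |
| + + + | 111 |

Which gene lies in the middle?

c

The two most frequent reciprocal classes, c + e and + w +, are the parental types, so the F1 was c + e / + w +.
The two rarest classes, + + e and c w +, are the double crossovers. Comparing them with the parentals, only the c allele has switched, so c is the middle locus and the order is w – c – e.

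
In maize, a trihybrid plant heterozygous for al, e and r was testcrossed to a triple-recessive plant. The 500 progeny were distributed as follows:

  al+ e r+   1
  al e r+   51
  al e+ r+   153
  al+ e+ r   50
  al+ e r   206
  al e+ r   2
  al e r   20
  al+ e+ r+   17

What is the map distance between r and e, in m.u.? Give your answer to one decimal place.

20.8 m.u.

The two most frequent reciprocal classes, al+ e r and al e+ r+, are the parental types, so the F1 was al+ e r / al e+ r+.
The two rarest classes, al+ e r+ and al e+ r, are the double crossovers. Comparing them with the parentals, only the r allele has switched, so r is the middle locus and the order is e – r – al.
Crossovers in the e–r interval produce the single-crossover classes al+ e+ r and al e r+ (50 + 51 = 101) plus the double crossovers (3).
RF(e–r) = (101 + 3) / 500 = 104/500 = 0.2080 → 20.8 m.u.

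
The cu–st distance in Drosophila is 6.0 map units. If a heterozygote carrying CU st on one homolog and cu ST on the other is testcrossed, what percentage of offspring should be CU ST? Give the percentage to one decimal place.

3.0%

A map distance of 6.0 map units corresponds to a recombination frequency of 0.060.
The F1 is CU st / cu ST, so CU ST is a recombinant gamete class with expected frequency r/2 = 0.060/2 = 0.0300.
That is 0.0300 = 3.0% of the progeny.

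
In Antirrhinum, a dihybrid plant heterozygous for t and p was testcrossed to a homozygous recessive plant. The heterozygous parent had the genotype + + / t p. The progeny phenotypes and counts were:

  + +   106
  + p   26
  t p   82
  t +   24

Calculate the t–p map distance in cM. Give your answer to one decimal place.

21.0 cM

The recombinant classes are + p and t +: 26 + 24 = 50.
Recombination frequency = 50/238 = 0.2101 ≈ 21.0%, i.e. 21.0 cM.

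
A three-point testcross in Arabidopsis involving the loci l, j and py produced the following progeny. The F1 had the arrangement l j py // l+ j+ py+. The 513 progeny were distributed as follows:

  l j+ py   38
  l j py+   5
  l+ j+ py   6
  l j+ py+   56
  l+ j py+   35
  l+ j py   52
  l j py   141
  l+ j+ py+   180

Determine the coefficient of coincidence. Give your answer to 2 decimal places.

The two rarest classes, l j py+ and l+ j+ py, are the double crossovers. Comparing them with the parentals, only the py allele has switched, so py is the middle locus and the order is l – py – j.
l–py: (108 + 11)/513 = 0.2320; py–j: (73 + 11)/513 = 0.1637.
Expected DCO frequency = 0.2320 × 0.1637 ≈ 0.03798; observed = 11/513 ≈ 0.02144.
Coefficient of coincidence = 0.02144/0.03798 ≈ 0.56.

0.56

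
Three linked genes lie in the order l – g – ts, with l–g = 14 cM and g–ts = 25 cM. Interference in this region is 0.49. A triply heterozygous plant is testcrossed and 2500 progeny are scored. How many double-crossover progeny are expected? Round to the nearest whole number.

45

Map distances give recombination frequencies of 0.140 and 0.250 for the two intervals.
With interference 0.49 (so coincidence = 0.51), expected double-crossover frequency = 0.140 × 0.250 × 0.51 = 0.01785.
Expected number = 0.01785 × 2500 = 44.62 ≈ 45.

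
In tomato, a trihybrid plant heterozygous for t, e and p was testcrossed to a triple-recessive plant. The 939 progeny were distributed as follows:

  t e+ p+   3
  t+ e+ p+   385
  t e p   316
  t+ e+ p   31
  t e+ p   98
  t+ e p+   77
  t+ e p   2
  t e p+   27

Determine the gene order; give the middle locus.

The two most frequent reciprocal classes, t e p and t+ e+ p+, are the parental types, so the F1 was t e p / t+ e+ p+.
The two rarest classes, t+ e p and t e+ p+, are the double crossovers. Comparing them with the parentals, only the t allele has switched, so t is the middle locus and the order is p – t – e.

t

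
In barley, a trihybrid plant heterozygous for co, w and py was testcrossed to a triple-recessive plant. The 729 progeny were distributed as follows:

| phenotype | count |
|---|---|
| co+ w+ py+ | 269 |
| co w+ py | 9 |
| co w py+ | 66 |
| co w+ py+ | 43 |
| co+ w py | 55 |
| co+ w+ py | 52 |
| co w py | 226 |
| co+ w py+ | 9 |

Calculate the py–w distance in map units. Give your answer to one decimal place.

The two most frequent reciprocal classes, co w py and co+ w+ py+, are the parental types, so the F1 was co w py / co+ w+ py+.
The two rarest classes, co w+ py and co+ w py+, are the double crossovers. Comparing them with the parentals, only the w allele has switched, so w is the middle locus and the order is co – w – py.
Crossovers in the w–py interval produce the single-crossover classes co w py+ and co+ w+ py (66 + 52 = 118) plus the double crossovers (18).
RF(w–py) = (118 + 18) / 729 = 136/729 = 0.1866 → 18.7 map units.

18.7 map units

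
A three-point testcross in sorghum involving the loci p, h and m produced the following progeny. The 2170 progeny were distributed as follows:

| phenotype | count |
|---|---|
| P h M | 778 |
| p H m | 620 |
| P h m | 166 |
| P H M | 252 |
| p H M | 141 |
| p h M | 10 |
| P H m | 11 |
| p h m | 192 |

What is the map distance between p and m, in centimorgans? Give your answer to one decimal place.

The two most frequent reciprocal classes, p H m and P h M, are the parental types, so the F1 was p H m / P h M.
The two rarest classes, P H m and p h M, are the double crossovers. Comparing them with the parentals, only the p allele has switched, so p is the middle locus and the order is h – p – m.
Crossovers in the p–m interval produce the single-crossover classes p H M and P h m (141 + 166 = 307) plus the double crossovers (21).
RF(p–m) = (307 + 21) / 2170 = 328/2170 = 0.1512 → 15.1 centimorgans.

15.1 centimorgans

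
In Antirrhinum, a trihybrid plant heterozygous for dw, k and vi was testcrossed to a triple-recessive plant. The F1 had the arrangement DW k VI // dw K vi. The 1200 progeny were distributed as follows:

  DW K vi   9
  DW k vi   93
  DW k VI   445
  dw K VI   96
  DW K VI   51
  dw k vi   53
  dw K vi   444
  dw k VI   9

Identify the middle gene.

dw

The two rarest classes, dw k VI and DW K vi, are the double crossovers. Comparing them with the parentals, only the dw allele has switched, so dw is the middle locus and the order is k – dw – vi.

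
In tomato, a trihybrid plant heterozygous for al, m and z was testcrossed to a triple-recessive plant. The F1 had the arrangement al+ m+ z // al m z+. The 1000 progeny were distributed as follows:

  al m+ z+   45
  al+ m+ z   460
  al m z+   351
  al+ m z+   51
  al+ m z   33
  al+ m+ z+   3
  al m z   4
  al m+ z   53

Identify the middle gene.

The two rarest classes, al+ m+ z+ and al m z, are the double crossovers. Comparing them with the parentals, only the z allele has switched, so z is the middle locus and the order is al – z – m.

z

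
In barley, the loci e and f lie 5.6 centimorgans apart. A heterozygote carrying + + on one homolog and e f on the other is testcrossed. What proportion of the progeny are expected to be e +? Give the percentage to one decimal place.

A map distance of 5.6 centimorgans corresponds to a recombination frequency of 0.056.
The F1 is + + / e f, so e + is a recombinant gamete class with expected frequency r/2 = 0.056/2 = 0.0280.
That is 0.0280 = 2.8% of the progeny.

2.8%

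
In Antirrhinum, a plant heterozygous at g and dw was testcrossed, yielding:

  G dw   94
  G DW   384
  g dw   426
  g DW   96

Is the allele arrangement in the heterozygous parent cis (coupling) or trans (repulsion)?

cis

The two most frequent classes are G DW (384) and g dw (426); these are the parental (non-recombinant) types.
So the F1 carried G DW on one chromosome and g dw on the other — the recessive alleles are on the same chromosome (cis / coupling).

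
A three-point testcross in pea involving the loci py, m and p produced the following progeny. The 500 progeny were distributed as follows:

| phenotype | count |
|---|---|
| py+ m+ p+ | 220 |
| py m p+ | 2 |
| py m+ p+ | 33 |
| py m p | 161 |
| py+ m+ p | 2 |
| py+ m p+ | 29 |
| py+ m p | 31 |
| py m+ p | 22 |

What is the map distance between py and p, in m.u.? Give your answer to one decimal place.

13.6 m.u.

The two most frequent reciprocal classes, py m p and py+ m+ p+, are the parental types, so the F1 was py m p / py+ m+ p+.
The two rarest classes, py m p+ and py+ m+ p, are the double crossovers. Comparing them with the parentals, only the p allele has switched, so p is the middle locus and the order is py – p – m.
Crossovers in the py–p interval produce the single-crossover classes py+ m p and py m+ p+ (31 + 33 = 64) plus the double crossovers (4).
RF(py–p) = (64 + 4) / 500 = 68/500 = 0.1360 → 13.6 m.u.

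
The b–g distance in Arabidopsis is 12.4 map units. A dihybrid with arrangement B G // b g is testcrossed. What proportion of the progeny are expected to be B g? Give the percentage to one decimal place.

A map distance of 12.4 map units corresponds to a recombination frequency of 0.124.
The F1 is B G / b g, so B g is a recombinant gamete class with expected frequency r/2 = 0.124/2 = 0.0620.
That is 0.0620 = 6.2% of the progeny.

6.2%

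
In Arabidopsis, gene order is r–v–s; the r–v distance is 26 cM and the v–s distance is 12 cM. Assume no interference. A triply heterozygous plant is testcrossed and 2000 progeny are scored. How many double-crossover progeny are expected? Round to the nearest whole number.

62

Map distances give recombination frequencies of 0.260 and 0.120 for the two intervals.
With no interference, expected double-crossover frequency = 0.260 × 0.120 = 0.03120.
Expected number = 0.03120 × 2000 = 62.40 ≈ 62.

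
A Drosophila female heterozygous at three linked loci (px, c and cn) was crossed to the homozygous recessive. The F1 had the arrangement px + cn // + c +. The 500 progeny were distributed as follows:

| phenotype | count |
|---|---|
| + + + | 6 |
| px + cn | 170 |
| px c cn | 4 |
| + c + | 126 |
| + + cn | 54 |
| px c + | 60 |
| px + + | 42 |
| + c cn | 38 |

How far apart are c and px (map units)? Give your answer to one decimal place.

24.8 map units

The two rarest classes, px c cn and + + +, are the double crossovers. Comparing them with the parentals, only the c allele has switched, so c is the middle locus and the order is px – c – cn.
Crossovers in the px–c interval produce the single-crossover classes + + cn and px c + (54 + 60 = 114) plus the double crossovers (10).
RF(px–c) = (114 + 10) / 500 = 124/500 = 0.2480 → 24.8 map units.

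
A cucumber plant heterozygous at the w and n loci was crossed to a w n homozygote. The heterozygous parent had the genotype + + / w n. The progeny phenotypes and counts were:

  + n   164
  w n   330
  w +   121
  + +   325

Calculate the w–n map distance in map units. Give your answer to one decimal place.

30.3 map units

The recombinant classes are + n and w +: 164 + 121 = 285.
Recombination frequency = 285/940 = 0.3032 ≈ 30.3%, i.e. 30.3 map units.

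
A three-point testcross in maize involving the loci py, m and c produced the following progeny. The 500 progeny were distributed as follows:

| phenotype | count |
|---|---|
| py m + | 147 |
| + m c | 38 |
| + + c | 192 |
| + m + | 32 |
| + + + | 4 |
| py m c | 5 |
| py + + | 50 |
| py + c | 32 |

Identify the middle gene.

c

The two most frequent reciprocal classes, py m + and + + c, are the parental types, so the F1 was py m + / + + c.
The two rarest classes, py m c and + + +, are the double crossovers. Comparing them with the parentals, only the c allele has switched, so c is the middle locus and the order is m – c – py.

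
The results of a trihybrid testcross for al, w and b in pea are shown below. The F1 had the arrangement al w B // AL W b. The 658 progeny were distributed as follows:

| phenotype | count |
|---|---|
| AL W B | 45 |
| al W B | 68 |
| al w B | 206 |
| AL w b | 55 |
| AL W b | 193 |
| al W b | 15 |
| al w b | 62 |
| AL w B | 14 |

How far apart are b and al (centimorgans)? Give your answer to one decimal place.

20.7 centimorgans

The two rarest classes, AL w B and al W b, are the double crossovers. Comparing them with the parentals, only the al allele has switched, so al is the middle locus and the order is b – al – w.
Crossovers in the b–al interval produce the single-crossover classes al w b and AL W B (62 + 45 = 107) plus the double crossovers (29).
RF(b–al) = (107 + 29) / 658 = 136/658 = 0.2067 → 20.7 centimorgans.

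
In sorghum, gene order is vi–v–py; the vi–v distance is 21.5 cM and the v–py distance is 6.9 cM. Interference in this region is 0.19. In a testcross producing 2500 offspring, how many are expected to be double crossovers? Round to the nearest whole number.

30

Map distances give recombination frequencies of 0.215 and 0.069 for the two intervals.
With interference 0.19 (so coincidence = 0.81), expected double-crossover frequency = 0.215 × 0.069 × 0.81 = 0.01202.
Expected number = 0.01202 × 2500 = 30.04 ≈ 30.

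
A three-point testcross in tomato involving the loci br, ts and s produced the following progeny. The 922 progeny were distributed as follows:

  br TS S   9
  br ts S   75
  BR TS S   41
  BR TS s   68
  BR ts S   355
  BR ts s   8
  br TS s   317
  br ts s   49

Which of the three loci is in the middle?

s

The two most frequent reciprocal classes, br TS s and BR ts S, are the parental types, so the F1 was br TS s / BR ts S.
The two rarest classes, br TS S and BR ts s, are the double crossovers. Comparing them with the parentals, only the s allele has switched, so s is the middle locus and the order is ts – s – br.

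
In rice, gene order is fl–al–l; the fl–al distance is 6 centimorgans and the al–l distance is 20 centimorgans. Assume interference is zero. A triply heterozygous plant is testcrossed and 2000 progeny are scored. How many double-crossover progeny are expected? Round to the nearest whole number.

24

Map distances give recombination frequencies of 0.060 and 0.200 for the two intervals.
With no interference, expected double-crossover frequency = 0.060 × 0.200 = 0.01200.
Expected number = 0.01200 × 2000 = 24.00 ≈ 24.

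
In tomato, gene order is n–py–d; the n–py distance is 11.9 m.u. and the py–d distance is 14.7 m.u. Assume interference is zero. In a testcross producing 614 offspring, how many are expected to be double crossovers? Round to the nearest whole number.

11

Map distances give recombination frequencies of 0.119 and 0.147 for the two intervals.
With no interference, expected double-crossover frequency = 0.119 × 0.147 = 0.01749.
Expected number = 0.01749 × 614 = 10.74 ≈ 11.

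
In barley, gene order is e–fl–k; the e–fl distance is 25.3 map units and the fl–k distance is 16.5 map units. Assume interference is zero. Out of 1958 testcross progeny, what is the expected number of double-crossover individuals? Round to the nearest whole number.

82

Map distances give recombination frequencies of 0.253 and 0.165 for the two intervals.
With no interference, expected double-crossover frequency = 0.253 × 0.165 = 0.04175.
Expected number = 0.04175 × 1958 = 81.74 ≈ 82.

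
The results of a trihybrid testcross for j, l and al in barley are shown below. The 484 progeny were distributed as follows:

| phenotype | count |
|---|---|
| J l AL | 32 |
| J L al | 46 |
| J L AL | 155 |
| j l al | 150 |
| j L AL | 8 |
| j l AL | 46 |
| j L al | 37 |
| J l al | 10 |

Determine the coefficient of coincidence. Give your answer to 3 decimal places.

0.910

The two most frequent reciprocal classes, J L AL and j l al, are the parental types, so the F1 was J L AL / j l al.
The two rarest classes, j L AL and J l al, are the double crossovers. Comparing them with the parentals, only the j allele has switched, so j is the middle locus and the order is al – j – l.
al–j: (92 + 18)/484 = 0.2273; j–l: (69 + 18)/484 = 0.1798.
Expected DCO frequency = 0.2273 × 0.1798 ≈ 0.04087; observed = 18/484 ≈ 0.03719.
Coefficient of coincidence = 0.03719/0.04087 ≈ 0.910.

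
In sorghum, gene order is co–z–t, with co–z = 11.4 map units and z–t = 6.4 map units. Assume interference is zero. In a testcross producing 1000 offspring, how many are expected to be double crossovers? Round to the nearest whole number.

Map distances give recombination frequencies of 0.114 and 0.064 for the two intervals.
With no interference, expected double-crossover frequency = 0.114 × 0.064 = 0.00730.
Expected number = 0.00730 × 1000 = 7.30 ≈ 7.

7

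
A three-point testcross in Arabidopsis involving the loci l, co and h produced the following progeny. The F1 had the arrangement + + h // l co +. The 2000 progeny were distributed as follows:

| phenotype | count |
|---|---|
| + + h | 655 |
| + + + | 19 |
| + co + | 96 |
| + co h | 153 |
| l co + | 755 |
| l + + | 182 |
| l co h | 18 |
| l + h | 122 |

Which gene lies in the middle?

h

The two rarest classes, + + + and l co h, are the double crossovers. Comparing them with the parentals, only the h allele has switched, so h is the middle locus and the order is l – h – co.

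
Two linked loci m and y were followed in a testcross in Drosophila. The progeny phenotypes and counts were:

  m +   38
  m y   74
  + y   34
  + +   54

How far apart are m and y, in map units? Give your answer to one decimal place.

The two most frequent classes, + + (54) and m y (74), are the parental types, so the F1 was + + / m y.
The recombinant classes are + y and m +: 34 + 38 = 72.
Recombination frequency = 72/200 = 0.3600 ≈ 36.0%, i.e. 36.0 map units.

36.0 map units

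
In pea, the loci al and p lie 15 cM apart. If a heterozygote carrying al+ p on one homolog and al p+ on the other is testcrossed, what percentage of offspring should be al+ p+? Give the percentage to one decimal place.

7.5%

A map distance of 15 cM corresponds to a recombination frequency of 0.150.
The F1 is al+ p / al p+, so al+ p+ is a recombinant gamete class with expected frequency r/2 = 0.150/2 = 0.0750.
That is 0.0750 = 7.5% of the progeny.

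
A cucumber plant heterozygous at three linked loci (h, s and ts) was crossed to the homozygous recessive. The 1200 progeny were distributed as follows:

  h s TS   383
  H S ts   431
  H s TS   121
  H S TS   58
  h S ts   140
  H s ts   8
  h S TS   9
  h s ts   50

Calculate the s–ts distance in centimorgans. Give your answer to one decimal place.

The two most frequent reciprocal classes, h s TS and H S ts, are the parental types, so the F1 was h s TS / H S ts.
The two rarest classes, h S TS and H s ts, are the double crossovers. Comparing them with the parentals, only the s allele has switched, so s is the middle locus and the order is ts – s – h.
Crossovers in the ts–s interval produce the single-crossover classes h s ts and H S TS (50 + 58 = 108) plus the double crossovers (17).
RF(ts–s) = (108 + 17) / 1200 = 125/1200 = 0.1042 → 10.4 centimorgans.

10.4 centimorgans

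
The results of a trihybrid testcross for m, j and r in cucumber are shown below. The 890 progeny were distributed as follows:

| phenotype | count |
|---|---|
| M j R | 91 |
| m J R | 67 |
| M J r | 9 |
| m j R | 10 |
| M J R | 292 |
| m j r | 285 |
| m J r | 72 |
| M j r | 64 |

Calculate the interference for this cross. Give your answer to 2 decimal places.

0.38

The two most frequent reciprocal classes, m j r and M J R, are the parental types, so the F1 was m j r / M J R.
The two rarest classes, m j R and M J r, are the double crossovers. Comparing them with the parentals, only the r allele has switched, so r is the middle locus and the order is j – r – m.
j–r: (163 + 19)/890 = 0.2045; r–m: (131 + 19)/890 = 0.1685.
Expected DCO frequency = 0.2045 × 0.1685 ≈ 0.03446; observed = 19/890 ≈ 0.02135.
Coefficient of coincidence = 0.02135/0.03446 ≈ 0.62; interference = 1 − 0.62 = 0.38.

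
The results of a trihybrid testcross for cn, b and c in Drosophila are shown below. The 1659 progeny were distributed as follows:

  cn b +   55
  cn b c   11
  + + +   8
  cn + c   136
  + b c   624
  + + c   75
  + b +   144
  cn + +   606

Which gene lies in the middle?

cn

The two most frequent reciprocal classes, cn + + and + b c, are the parental types, so the F1 was cn + + / + b c.
The two rarest classes, + + + and cn b c, are the double crossovers. Comparing them with the parentals, only the cn allele has switched, so cn is the middle locus and the order is c – cn – b.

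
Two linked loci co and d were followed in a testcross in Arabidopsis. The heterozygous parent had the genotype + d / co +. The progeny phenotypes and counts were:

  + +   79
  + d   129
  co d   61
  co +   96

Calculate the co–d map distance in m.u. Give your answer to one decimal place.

The recombinant classes are + + and co d: 79 + 61 = 140.
Recombination frequency = 140/365 = 0.3836 ≈ 38.4%, i.e. 38.4 m.u.

38.4 m.u.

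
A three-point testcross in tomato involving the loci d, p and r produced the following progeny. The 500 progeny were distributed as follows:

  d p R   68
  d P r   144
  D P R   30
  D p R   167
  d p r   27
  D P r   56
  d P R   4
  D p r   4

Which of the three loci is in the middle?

r

The two most frequent reciprocal classes, d P r and D p R, are the parental types, so the F1 was d P r / D p R.
The two rarest classes, d P R and D p r, are the double crossovers. Comparing them with the parentals, only the r allele has switched, so r is the middle locus and the order is d – r – p.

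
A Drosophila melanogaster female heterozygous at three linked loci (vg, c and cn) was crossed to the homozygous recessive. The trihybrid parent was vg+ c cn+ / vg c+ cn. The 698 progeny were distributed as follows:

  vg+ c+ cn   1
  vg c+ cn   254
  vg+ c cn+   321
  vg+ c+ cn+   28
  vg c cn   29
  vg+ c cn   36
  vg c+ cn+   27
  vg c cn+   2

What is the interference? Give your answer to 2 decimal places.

The two rarest classes, vg c cn+ and vg+ c+ cn, are the double crossovers. Comparing them with the parentals, only the vg allele has switched, so vg is the middle locus and the order is cn – vg – c.
cn–vg: (63 + 3)/698 = 0.0946; vg–c: (57 + 3)/698 = 0.0860.
Expected DCO frequency = 0.0946 × 0.0860 ≈ 0.00814; observed = 3/698 ≈ 0.00430.
Coefficient of coincidence = 0.00430/0.00814 ≈ 0.53; interference = 1 − 0.53 = 0.47.

0.47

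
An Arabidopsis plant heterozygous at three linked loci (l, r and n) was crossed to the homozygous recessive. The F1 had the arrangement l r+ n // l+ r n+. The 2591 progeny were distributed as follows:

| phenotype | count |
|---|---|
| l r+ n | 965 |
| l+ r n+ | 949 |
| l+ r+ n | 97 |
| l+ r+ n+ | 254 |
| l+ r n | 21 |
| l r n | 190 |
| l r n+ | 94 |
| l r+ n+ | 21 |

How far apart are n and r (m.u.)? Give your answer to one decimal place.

18.8 m.u.

The two rarest classes, l r+ n+ and l+ r n, are the double crossovers. Comparing them with the parentals, only the n allele has switched, so n is the middle locus and the order is r – n – l.
Crossovers in the r–n interval produce the single-crossover classes l r n and l+ r+ n+ (190 + 254 = 444) plus the double crossovers (42).
RF(r–n) = (444 + 42) / 2591 = 486/2591 = 0.1876 → 18.8 m.u.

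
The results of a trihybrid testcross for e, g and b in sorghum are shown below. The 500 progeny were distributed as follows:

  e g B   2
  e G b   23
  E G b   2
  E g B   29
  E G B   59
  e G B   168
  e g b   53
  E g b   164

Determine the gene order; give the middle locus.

The two most frequent reciprocal classes, e G B and E g b, are the parental types, so the F1 was e G B / E g b.
The two rarest classes, e g B and E G b, are the double crossovers. Comparing them with the parentals, only the g allele has switched, so g is the middle locus and the order is e – g – b.

g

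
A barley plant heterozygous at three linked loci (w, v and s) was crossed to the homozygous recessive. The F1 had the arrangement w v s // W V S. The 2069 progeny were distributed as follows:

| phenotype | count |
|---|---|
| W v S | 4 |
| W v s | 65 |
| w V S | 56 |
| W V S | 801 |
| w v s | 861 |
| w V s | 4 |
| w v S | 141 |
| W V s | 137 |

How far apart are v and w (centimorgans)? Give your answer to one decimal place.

6.2 centimorgans

The two rarest classes, w V s and W v S, are the double crossovers. Comparing them with the parentals, only the v allele has switched, so v is the middle locus and the order is w – v – s.
Crossovers in the w–v interval produce the single-crossover classes W v s and w V S (65 + 56 = 121) plus the double crossovers (8).
RF(w–v) = (121 + 8) / 2069 = 129/2069 = 0.0623 → 6.2 centimorgans.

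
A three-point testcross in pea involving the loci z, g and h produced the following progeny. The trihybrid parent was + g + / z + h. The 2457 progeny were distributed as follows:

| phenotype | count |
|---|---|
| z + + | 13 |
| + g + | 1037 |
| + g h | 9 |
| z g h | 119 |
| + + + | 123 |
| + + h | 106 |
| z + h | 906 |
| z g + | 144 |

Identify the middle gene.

h

The two rarest classes, + g h and z + +, are the double crossovers. Comparing them with the parentals, only the h allele has switched, so h is the middle locus and the order is z – h – g.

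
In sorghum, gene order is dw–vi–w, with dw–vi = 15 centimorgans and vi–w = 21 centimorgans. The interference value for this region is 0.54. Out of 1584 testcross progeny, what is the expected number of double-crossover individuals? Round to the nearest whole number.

23

Map distances give recombination frequencies of 0.150 and 0.210 for the two intervals.
With interference 0.54 (so coincidence = 0.46), expected double-crossover frequency = 0.150 × 0.210 × 0.46 = 0.01449.
Expected number = 0.01449 × 1584 = 22.95 ≈ 23.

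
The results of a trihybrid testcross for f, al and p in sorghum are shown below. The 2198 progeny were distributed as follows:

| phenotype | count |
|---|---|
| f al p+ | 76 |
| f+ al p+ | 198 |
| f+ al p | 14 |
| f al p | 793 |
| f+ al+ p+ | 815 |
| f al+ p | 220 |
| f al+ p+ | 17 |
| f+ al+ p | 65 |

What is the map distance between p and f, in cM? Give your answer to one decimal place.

7.8 cM

The two most frequent reciprocal classes, f+ al+ p+ and f al p, are the parental types, so the F1 was f+ al+ p+ / f al p.
The two rarest classes, f al+ p+ and f+ al p, are the double crossovers. Comparing them with the parentals, only the f allele has switched, so f is the middle locus and the order is p – f – al.
Crossovers in the p–f interval produce the single-crossover classes f+ al+ p and f al p+ (65 + 76 = 141) plus the double crossovers (31).
RF(p–f) = (141 + 31) / 2198 = 172/2198 = 0.0783 → 7.8 cM.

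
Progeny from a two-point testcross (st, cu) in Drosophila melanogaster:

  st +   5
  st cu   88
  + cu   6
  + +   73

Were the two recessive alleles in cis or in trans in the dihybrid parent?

cis

The two most frequent classes are + + (73) and st cu (88); these are the parental (non-recombinant) types.
So the F1 carried + + on one chromosome and st cu on the other — the recessive alleles are on the same chromosome (cis / coupling).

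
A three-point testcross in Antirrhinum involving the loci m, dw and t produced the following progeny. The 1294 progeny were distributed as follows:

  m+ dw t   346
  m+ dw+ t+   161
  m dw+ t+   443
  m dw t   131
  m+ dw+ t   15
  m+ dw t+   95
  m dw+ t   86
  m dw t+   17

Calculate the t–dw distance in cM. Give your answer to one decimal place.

16.5 cM

The two most frequent reciprocal classes, m dw+ t+ and m+ dw t, are the parental types, so the F1 was m dw+ t+ / m+ dw t.
The two rarest classes, m dw t+ and m+ dw+ t, are the double crossovers. Comparing them with the parentals, only the dw allele has switched, so dw is the middle locus and the order is t – dw – m.
Crossovers in the t–dw interval produce the single-crossover classes m dw+ t and m+ dw t+ (86 + 95 = 181) plus the double crossovers (32).
RF(t–dw) = (181 + 32) / 1294 = 213/1294 = 0.1646 → 16.5 cM.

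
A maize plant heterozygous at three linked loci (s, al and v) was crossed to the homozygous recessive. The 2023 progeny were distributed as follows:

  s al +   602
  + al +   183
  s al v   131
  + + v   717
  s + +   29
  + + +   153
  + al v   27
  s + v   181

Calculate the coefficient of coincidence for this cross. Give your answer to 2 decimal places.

0.79

The two most frequent reciprocal classes, s al + and + + v, are the parental types, so the F1 was s al + / + + v.
The two rarest classes, s + + and + al v, are the double crossovers. Comparing them with the parentals, only the al allele has switched, so al is the middle locus and the order is s – al – v.
s–al: (364 + 56)/2023 = 0.2076; al–v: (284 + 56)/2023 = 0.1681.
Expected DCO frequency = 0.2076 × 0.1681 ≈ 0.03490; observed = 56/2023 ≈ 0.02768.
Coefficient of coincidence = 0.02768/0.03490 ≈ 0.79.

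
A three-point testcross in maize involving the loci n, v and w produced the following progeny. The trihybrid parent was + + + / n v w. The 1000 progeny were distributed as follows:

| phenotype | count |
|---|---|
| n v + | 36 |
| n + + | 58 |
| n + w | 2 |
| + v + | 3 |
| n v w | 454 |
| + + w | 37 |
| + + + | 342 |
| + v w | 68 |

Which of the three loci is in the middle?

The two rarest classes, + v + and n + w, are the double crossovers. Comparing them with the parentals, only the v allele has switched, so v is the middle locus and the order is w – v – n.

v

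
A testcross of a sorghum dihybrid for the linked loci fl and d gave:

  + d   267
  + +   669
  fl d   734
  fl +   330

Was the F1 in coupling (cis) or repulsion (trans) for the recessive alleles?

cis

The two most frequent classes are + + (669) and fl d (734); these are the parental (non-recombinant) types.
So the F1 carried + + on one chromosome and fl d on the other — the recessive alleles are on the same chromosome (cis / coupling).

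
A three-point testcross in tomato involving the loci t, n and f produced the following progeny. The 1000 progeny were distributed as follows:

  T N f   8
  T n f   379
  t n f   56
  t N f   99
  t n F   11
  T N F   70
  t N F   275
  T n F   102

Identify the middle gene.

The two most frequent reciprocal classes, t N F and T n f, are the parental types, so the F1 was t N F / T n f.
The two rarest classes, t n F and T N f, are the double crossovers. Comparing them with the parentals, only the n allele has switched, so n is the middle locus and the order is t – n – f.

n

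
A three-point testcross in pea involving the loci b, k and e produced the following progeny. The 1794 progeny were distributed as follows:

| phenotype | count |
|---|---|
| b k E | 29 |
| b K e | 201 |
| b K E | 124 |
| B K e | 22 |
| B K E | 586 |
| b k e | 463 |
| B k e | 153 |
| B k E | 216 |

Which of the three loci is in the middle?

The two most frequent reciprocal classes, b k e and B K E, are the parental types, so the F1 was b k e / B K E.
The two rarest classes, b k E and B K e, are the double crossovers. Comparing them with the parentals, only the e allele has switched, so e is the middle locus and the order is k – e – b.

e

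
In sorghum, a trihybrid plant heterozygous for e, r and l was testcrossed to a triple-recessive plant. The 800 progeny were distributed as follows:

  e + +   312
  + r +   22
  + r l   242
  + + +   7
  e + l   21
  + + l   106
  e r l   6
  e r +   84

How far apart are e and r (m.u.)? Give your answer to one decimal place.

The two most frequent reciprocal classes, + r l and e + +, are the parental types, so the F1 was + r l / e + +.
The two rarest classes, e r l and + + +, are the double crossovers. Comparing them with the parentals, only the e allele has switched, so e is the middle locus and the order is l – e – r.
Crossovers in the e–r interval produce the single-crossover classes + + l and e r + (106 + 84 = 190) plus the double crossovers (13).
RF(e–r) = (190 + 13) / 800 = 203/800 = 0.2537 → 25.4 m.u.

25.4 m.u.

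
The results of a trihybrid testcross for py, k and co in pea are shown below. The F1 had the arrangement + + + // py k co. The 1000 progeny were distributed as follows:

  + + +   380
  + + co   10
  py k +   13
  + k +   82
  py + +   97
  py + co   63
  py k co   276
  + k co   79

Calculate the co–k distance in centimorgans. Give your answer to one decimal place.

16.8 centimorgans

The two rarest classes, + + co and py k +, are the double crossovers. Comparing them with the parentals, only the co allele has switched, so co is the middle locus and the order is k – co – py.
Crossovers in the k–co interval produce the single-crossover classes + k + and py + co (82 + 63 = 145) plus the double crossovers (23).
RF(k–co) = (145 + 23) / 1000 = 168/1000 = 0.1680 → 16.8 centimorgans.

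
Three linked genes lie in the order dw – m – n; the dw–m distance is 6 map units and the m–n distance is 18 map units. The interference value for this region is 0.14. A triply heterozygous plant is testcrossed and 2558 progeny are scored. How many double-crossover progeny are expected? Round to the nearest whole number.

24

Map distances give recombination frequencies of 0.060 and 0.180 for the two intervals.
With interference 0.14 (so coincidence = 0.86), expected double-crossover frequency = 0.060 × 0.180 × 0.86 = 0.00929.
Expected number = 0.00929 × 2558 = 23.76 ≈ 24.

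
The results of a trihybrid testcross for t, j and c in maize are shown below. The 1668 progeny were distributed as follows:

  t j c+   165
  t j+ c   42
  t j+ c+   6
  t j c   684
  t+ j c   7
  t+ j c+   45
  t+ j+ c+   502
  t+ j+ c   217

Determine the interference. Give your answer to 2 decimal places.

0.45

The two most frequent reciprocal classes, t j c and t+ j+ c+, are the parental types, so the F1 was t j c / t+ j+ c+.
The two rarest classes, t+ j c and t j+ c+, are the double crossovers. Comparing them with the parentals, only the t allele has switched, so t is the middle locus and the order is j – t – c.
j–t: (87 + 13)/1668 = 0.0600; t–c: (382 + 13)/1668 = 0.2368.
Expected DCO frequency = 0.0600 × 0.2368 ≈ 0.01421; observed = 13/1668 ≈ 0.00779.
Coefficient of coincidence = 0.00779/0.01421 ≈ 0.55; interference = 1 − 0.55 = 0.45.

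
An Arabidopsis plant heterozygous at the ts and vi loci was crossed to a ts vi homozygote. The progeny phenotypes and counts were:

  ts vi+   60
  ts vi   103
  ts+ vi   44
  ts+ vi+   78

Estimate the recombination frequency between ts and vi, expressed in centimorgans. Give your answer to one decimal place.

36.5 centimorgans

The two most frequent classes, ts+ vi+ (78) and ts vi (103), are the parental types, so the F1 was ts+ vi+ / ts vi.
The recombinant classes are ts+ vi and ts vi+: 44 + 60 = 104.
Recombination frequency = 104/285 = 0.3649 ≈ 36.5%, i.e. 36.5 centimorgans.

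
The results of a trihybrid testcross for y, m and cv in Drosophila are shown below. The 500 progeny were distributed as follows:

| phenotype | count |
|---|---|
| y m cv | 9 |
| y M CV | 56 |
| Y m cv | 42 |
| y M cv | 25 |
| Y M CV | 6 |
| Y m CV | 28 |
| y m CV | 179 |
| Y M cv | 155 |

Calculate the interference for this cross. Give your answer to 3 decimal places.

0.024

The two most frequent reciprocal classes, y m CV and Y M cv, are the parental types, so the F1 was y m CV / Y M cv.
The two rarest classes, y m cv and Y M CV, are the double crossovers. Comparing them with the parentals, only the cv allele has switched, so cv is the middle locus and the order is m – cv – y.
m–cv: (98 + 15)/500 = 0.2260; cv–y: (53 + 15)/500 = 0.1360.
Expected DCO frequency = 0.2260 × 0.1360 ≈ 0.03074; observed = 15/500 ≈ 0.03000.
Coefficient of coincidence = 0.03000/0.03074 ≈ 0.976; interference = 1 − 0.976 = 0.024.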